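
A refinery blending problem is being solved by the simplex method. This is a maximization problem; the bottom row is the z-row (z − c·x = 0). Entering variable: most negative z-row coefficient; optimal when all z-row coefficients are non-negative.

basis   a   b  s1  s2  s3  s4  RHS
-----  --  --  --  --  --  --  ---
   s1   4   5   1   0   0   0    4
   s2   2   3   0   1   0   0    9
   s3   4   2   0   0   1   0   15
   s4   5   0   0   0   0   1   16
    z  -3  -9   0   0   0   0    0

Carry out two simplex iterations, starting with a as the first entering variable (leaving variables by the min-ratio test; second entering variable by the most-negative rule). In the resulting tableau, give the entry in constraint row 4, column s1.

0

Ratio test on column a — row 1: 4/4 = 1; row 2: 9/2 = 9/2; row 3: 15/4 = 15/4; row 4: 16/5 = 16/5. Minimum is 1 at row 1 (s1 leaves); pivot element 4.
Divide row 1 by 4; eliminate column a from the other rows.
Second iteration: most negative z-row entry is -21/4 in column b, so b enters.
Ratio test on column b — row 1: 1/(5/4) = 4/5; row 2: 7/(1/2) = 14; row 3: entry -3 ≤ 0; row 4: entry -25/4 ≤ 0. Minimum is 4/5 at row 1 (a leaves); pivot element 5/4.
Divide row 1 by 5/4; eliminate column b from the other rows.
After both pivots, the entry at constraint row 4, column s1 is 0.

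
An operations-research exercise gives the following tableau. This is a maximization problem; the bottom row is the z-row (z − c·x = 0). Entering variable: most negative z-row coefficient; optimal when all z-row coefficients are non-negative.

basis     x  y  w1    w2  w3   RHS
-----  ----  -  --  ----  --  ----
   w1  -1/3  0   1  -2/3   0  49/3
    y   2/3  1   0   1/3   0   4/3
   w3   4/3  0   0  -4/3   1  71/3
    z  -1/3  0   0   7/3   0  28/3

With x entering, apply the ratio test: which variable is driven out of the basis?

y

Column x entries and ratios — w1: -1/3 ≤ 0, skip; y: (4/3)/(2/3) = 2; w3: (71/3)/(4/3) = 71/4.
Smallest ratio is 2 in the row of y, so y leaves.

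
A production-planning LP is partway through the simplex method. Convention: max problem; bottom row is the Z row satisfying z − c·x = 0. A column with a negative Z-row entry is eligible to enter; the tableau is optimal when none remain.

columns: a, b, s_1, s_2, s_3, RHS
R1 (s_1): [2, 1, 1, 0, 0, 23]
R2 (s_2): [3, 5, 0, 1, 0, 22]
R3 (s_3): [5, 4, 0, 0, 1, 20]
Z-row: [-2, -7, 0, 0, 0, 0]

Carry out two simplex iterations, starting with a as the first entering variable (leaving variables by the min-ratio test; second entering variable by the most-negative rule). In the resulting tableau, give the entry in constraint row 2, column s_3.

-3/13

Ratio test on column a — row 1: 23/2 = 23/2; row 2: 22/3 = 22/3; row 3: 20/5 = 4. Minimum is 4 at row 3 (s_3 leaves); pivot element 5.
Divide row 3 by 5; eliminate column a from the other rows.
Second iteration: most negative Z-row entry is -27/5 in column b, so b enters.
Ratio test on column b — row 1: entry -3/5 ≤ 0; row 2: 10/(13/5) = 50/13; row 3: 4/(4/5) = 5. Minimum is 50/13 at row 2 (s_2 leaves); pivot element 13/5.
Divide row 2 by 13/5; eliminate column b from the other rows.
After both pivots, the entry at constraint row 2, column s_3 is -3/13.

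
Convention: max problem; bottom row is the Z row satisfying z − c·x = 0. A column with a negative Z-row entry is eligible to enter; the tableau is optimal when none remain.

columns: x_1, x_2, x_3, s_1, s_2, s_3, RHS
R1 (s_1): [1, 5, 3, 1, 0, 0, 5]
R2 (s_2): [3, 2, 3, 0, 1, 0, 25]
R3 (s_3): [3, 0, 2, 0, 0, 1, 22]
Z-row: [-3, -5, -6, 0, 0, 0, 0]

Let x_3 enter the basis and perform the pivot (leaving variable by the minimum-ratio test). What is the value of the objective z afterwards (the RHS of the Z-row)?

10

Ratio test on column x_3 — row 1: 5/3 = 5/3; row 2: 25/3 = 25/3; row 3: 22/2 = 11. Minimum is 5/3 at row 1 (s_1 leaves); pivot element 3.
Pivot on row 1; the Z-row RHS becomes 0 − (-6)·(5/3) = 10.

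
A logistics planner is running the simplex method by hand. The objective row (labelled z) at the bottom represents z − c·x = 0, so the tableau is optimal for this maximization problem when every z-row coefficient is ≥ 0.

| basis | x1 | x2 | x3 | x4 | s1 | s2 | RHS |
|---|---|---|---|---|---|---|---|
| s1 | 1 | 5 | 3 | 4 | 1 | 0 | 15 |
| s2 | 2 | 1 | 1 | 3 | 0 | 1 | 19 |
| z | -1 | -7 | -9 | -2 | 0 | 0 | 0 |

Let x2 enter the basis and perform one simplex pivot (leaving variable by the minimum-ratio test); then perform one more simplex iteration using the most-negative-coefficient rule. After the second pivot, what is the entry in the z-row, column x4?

Ratio test on column x2 — row 1: 15/5 = 3; row 2: 19/1 = 19. Minimum is 3 at row 1 (s1 leaves); pivot element 5.
Divide row 1 by 5; eliminate column x2 from the other rows.
Second iteration: most negative z-row entry is -24/5 in column x3, so x3 enters.
Ratio test on column x3 — row 1: 3/(3/5) = 5; row 2: 16/(2/5) = 40. Minimum is 5 at row 1 (x2 leaves); pivot element 3/5.
Divide row 1 by 3/5; eliminate column x3 from the other rows.
After both pivots, the entry at the z-row, column x4 is 10.

10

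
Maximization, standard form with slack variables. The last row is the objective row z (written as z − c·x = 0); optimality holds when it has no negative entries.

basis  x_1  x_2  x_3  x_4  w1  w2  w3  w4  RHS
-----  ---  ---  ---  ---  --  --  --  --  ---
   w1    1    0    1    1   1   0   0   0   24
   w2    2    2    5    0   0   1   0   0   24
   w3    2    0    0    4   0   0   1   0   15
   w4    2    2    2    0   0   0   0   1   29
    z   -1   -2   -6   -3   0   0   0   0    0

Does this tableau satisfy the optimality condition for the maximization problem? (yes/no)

no

The z-row has a negative entry -6 in column x_3, so it is not optimal.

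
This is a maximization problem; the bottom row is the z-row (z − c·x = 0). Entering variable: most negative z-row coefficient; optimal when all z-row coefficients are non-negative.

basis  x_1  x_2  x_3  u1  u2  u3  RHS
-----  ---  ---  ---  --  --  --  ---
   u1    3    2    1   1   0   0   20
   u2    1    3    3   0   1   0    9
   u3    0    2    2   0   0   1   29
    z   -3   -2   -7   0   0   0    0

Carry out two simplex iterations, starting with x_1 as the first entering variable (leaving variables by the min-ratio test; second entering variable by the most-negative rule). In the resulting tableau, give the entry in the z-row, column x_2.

21/4

Ratio test on column x_1 — row 1: 20/3 = 20/3; row 2: 9/1 = 9; row 3: entry 0 ≤ 0. Minimum is 20/3 at row 1 (u1 leaves); pivot element 3.
Divide row 1 by 3; eliminate column x_1 from the other rows.
Second iteration: most negative z-row entry is -6 in column x_3, so x_3 enters.
Ratio test on column x_3 — row 1: (20/3)/(1/3) = 20; row 2: (7/3)/(8/3) = 7/8; row 3: 29/2 = 29/2. Minimum is 7/8 at row 2 (u2 leaves); pivot element 8/3.
Divide row 2 by 8/3; eliminate column x_3 from the other rows.
After both pivots, the entry at the z-row, column x_2 is 21/4.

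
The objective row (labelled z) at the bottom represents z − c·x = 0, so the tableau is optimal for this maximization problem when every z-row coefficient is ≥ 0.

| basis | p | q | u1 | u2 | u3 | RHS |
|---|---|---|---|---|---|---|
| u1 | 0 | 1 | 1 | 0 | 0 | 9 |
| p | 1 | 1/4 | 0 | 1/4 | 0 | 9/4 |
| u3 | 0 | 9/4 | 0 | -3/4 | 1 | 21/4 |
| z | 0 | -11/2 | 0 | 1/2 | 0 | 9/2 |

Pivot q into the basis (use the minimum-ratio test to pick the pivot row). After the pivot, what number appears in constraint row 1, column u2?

Ratio test on column q — row 1: 9/1 = 9; row 2: (9/4)/(1/4) = 9; row 3: (21/4)/(9/4) = 7/3. Minimum is 7/3 at row 3 (u3 leaves); pivot element 9/4.
Divide row 3 by 9/4; eliminate column q from the other rows.
Row 1 update in column u2: 0 − 1·(-1/3) = 1/3.

1/3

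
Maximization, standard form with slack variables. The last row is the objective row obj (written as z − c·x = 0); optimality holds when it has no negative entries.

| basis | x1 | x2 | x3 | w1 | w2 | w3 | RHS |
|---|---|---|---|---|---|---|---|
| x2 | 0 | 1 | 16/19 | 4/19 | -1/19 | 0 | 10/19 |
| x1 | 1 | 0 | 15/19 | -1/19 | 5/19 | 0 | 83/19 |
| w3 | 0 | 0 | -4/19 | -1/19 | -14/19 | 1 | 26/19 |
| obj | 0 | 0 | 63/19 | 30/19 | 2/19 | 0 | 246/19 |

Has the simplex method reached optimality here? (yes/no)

Every obj-row coefficient is ≥ 0, so the tableau is optimal.

yes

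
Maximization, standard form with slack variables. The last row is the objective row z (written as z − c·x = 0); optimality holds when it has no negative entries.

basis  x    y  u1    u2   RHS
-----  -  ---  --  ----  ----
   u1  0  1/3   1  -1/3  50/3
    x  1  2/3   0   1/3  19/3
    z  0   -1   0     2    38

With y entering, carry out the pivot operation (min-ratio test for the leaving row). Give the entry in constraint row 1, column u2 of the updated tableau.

Ratio test on column y — row 1: (50/3)/(1/3) = 50; row 2: (19/3)/(2/3) = 19/2. Minimum is 19/2 at row 2 (x leaves); pivot element 2/3.
Divide row 2 by 2/3; eliminate column y from the other rows.
Row 1 update in column u2: -1/3 − (1/3)·(1/2) = -1/2.

-1/2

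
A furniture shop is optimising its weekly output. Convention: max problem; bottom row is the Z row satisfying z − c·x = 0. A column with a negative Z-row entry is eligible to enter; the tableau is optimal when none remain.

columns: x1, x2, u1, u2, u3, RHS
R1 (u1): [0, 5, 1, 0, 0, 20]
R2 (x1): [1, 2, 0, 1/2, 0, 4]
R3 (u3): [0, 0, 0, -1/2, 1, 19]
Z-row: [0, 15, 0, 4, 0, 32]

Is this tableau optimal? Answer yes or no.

Every Z-row coefficient is ≥ 0, so the tableau is optimal.

yes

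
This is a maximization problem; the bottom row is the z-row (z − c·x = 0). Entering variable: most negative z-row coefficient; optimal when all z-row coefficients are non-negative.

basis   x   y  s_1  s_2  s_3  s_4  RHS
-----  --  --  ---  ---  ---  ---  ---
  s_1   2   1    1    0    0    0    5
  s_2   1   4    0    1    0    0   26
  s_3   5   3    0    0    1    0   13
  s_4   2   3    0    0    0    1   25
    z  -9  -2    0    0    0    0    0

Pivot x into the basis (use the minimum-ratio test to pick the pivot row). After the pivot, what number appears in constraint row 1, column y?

1/2

Ratio test on column x — row 1: 5/2 = 5/2; row 2: 26/1 = 26; row 3: 13/5 = 13/5; row 4: 25/2 = 25/2. Minimum is 5/2 at row 1 (s_1 leaves); pivot element 2.
Divide row 1 by 2; eliminate column x from the other rows.
In the new row 1, the y entry is the old entry divided by the pivot: 1/2 = 1/2.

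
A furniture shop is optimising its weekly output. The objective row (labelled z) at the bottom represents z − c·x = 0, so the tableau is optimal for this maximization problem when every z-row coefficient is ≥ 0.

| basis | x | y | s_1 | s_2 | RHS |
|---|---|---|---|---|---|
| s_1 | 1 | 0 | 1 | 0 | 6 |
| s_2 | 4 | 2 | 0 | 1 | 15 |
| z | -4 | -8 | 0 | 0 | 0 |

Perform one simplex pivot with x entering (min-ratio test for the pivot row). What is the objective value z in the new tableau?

15

Ratio test on column x — row 1: 6/1 = 6; row 2: 15/4 = 15/4. Minimum is 15/4 at row 2 (s_2 leaves); pivot element 4.
Pivot on row 2; the z-row RHS becomes 0 − (-4)·(15/4) = 15.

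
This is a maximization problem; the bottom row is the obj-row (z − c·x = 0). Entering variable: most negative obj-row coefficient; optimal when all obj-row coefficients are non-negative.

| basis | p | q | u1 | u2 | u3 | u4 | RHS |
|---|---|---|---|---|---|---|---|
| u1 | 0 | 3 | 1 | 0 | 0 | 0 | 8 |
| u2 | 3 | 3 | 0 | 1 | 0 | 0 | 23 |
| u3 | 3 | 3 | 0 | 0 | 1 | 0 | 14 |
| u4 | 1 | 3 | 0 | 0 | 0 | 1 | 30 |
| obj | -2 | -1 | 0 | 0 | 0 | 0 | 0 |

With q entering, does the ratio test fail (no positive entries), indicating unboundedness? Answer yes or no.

no

Column q has positive entries in row(s) 1, 2, 3, 4, so the ratio test bounds it — not unbounded.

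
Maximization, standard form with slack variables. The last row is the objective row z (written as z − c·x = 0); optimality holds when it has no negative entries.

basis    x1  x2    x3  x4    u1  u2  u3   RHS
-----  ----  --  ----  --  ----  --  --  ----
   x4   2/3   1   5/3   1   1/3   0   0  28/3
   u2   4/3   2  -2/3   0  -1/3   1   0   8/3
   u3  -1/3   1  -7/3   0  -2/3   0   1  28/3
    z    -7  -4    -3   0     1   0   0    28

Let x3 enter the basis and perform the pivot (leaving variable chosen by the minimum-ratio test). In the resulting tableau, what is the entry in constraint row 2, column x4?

2/5

Ratio test on column x3 — row 1: (28/3)/(5/3) = 28/5; row 2: entry -2/3 ≤ 0; row 3: entry -7/3 ≤ 0. Minimum is 28/5 at row 1 (x4 leaves); pivot element 5/3.
Divide row 1 by 5/3; eliminate column x3 from the other rows.
Row 2 update in column x4: 0 − (-2/3)·(3/5) = 2/5.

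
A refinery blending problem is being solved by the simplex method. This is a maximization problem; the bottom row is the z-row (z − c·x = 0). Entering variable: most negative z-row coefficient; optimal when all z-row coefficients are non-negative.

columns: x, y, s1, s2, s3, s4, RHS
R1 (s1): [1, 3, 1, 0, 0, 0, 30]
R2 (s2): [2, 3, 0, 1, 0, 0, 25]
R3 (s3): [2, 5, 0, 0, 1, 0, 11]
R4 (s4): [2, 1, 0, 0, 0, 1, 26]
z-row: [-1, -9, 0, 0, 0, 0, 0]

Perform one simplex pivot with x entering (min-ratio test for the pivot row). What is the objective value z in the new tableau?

Ratio test on column x — row 1: 30/1 = 30; row 2: 25/2 = 25/2; row 3: 11/2 = 11/2; row 4: 26/2 = 13. Minimum is 11/2 at row 3 (s3 leaves); pivot element 2.
Pivot on row 3; the z-row RHS becomes 0 − (-1)·(11/2) = 11/2.

11/2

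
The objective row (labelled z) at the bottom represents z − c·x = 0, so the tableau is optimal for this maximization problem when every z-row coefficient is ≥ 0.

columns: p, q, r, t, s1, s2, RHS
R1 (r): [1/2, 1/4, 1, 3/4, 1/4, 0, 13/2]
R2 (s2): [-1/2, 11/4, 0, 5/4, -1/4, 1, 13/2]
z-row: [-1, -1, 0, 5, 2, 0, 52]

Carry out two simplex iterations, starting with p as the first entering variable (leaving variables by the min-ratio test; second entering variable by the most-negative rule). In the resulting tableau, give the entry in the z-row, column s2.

1/6

Ratio test on column p — row 1: (13/2)/(1/2) = 13; row 2: entry -1/2 ≤ 0. Minimum is 13 at row 1 (r leaves); pivot element 1/2.
Divide row 1 by 1/2; eliminate column p from the other rows.
Second iteration: most negative z-row entry is -1/2 in column q, so q enters.
Ratio test on column q — row 1: 13/(1/2) = 26; row 2: 13/3 = 13/3. Minimum is 13/3 at row 2 (s2 leaves); pivot element 3.
Divide row 2 by 3; eliminate column q from the other rows.
After both pivots, the entry at the z-row, column s2 is 1/6.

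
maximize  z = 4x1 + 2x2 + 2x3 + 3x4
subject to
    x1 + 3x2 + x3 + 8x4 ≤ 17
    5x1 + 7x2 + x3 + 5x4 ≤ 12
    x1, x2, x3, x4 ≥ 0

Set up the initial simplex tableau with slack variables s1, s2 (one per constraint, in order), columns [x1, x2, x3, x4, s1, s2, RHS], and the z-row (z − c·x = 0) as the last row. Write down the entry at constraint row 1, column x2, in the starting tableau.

3

Constraint 1 has coefficient 3 on x2.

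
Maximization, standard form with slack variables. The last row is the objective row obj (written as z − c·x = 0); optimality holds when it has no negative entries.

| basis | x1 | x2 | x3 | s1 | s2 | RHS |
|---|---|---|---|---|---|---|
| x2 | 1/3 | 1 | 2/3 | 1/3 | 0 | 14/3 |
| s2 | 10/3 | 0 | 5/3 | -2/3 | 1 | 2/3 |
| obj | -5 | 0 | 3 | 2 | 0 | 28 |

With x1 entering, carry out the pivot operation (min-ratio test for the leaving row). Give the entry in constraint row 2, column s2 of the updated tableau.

Ratio test on column x1 — row 1: (14/3)/(1/3) = 14; row 2: (2/3)/(10/3) = 1/5. Minimum is 1/5 at row 2 (s2 leaves); pivot element 10/3.
Divide row 2 by 10/3; eliminate column x1 from the other rows.
In the new row 2, the s2 entry is the old entry divided by the pivot: 1/(10/3) = 3/10.

3/10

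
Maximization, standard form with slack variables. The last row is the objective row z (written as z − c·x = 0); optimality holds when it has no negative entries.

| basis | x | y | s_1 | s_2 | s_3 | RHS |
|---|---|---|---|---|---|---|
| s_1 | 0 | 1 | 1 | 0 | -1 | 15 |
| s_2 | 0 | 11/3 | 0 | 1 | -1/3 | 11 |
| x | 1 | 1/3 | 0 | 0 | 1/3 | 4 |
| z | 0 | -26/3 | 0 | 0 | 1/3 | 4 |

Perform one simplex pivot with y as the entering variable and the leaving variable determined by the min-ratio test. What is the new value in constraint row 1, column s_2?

Ratio test on column y — row 1: 15/1 = 15; row 2: 11/(11/3) = 3; row 3: 4/(1/3) = 12. Minimum is 3 at row 2 (s_2 leaves); pivot element 11/3.
Divide row 2 by 11/3; eliminate column y from the other rows.
Row 1 update in column s_2: 0 − 1·(3/11) = -3/11.

-3/11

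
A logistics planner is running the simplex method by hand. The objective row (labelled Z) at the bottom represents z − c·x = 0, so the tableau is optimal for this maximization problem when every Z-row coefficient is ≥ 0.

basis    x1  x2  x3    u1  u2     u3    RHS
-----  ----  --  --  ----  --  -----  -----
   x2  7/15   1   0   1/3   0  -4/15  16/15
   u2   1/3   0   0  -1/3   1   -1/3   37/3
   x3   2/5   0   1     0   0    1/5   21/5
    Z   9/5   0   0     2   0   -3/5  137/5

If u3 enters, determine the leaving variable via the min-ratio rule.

x3

Column u3 entries and ratios — x2: -4/15 ≤ 0, skip; u2: -1/3 ≤ 0, skip; x3: (21/5)/(1/5) = 21.
Smallest ratio is 21 in the row of x3, so x3 leaves.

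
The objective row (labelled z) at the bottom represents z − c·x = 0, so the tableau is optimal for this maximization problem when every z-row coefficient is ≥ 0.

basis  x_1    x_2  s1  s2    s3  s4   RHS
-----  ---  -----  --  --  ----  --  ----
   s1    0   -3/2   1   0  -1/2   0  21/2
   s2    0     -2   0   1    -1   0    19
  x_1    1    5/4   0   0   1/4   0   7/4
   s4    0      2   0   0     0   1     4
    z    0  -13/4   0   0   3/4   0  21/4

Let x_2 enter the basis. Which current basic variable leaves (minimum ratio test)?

Column x_2 entries and ratios — s1: -3/2 ≤ 0, skip; s2: -2 ≤ 0, skip; x_1: (7/4)/(5/4) = 7/5; s4: 4/2 = 2.
Smallest ratio is 7/5 in the row of x_1, so x_1 leaves.

x_1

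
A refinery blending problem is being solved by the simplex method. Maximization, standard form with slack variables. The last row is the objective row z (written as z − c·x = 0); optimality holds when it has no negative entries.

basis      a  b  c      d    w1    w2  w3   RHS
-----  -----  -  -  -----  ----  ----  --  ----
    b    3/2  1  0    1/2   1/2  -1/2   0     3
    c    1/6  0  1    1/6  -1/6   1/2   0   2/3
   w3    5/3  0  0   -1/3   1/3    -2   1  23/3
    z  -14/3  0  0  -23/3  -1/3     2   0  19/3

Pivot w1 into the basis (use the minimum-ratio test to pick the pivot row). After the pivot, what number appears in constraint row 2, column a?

Ratio test on column w1 — row 1: 3/(1/2) = 6; row 2: entry -1/6 ≤ 0; row 3: (23/3)/(1/3) = 23. Minimum is 6 at row 1 (b leaves); pivot element 1/2.
Divide row 1 by 1/2; eliminate column w1 from the other rows.
Row 2 update in column a: 1/6 − (-1/6)·3 = 2/3.

2/3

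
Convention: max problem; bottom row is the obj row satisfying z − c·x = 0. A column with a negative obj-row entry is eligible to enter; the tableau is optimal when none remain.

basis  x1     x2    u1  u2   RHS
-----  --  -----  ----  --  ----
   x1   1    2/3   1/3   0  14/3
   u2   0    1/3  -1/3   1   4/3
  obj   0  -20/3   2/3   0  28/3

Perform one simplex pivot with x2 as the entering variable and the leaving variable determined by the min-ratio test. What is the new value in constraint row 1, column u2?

-2

Ratio test on column x2 — row 1: (14/3)/(2/3) = 7; row 2: (4/3)/(1/3) = 4. Minimum is 4 at row 2 (u2 leaves); pivot element 1/3.
Divide row 2 by 1/3; eliminate column x2 from the other rows.
Row 1 update in column u2: 0 − (2/3)·3 = -2.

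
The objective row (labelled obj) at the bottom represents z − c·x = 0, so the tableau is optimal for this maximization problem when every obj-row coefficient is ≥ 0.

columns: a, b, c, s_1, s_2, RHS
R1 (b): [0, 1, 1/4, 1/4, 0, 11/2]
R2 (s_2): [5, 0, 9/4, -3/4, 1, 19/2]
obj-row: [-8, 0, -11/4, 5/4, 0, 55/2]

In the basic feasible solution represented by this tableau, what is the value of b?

b is basic (row 1); its value is the RHS of that row, 11/2.

11/2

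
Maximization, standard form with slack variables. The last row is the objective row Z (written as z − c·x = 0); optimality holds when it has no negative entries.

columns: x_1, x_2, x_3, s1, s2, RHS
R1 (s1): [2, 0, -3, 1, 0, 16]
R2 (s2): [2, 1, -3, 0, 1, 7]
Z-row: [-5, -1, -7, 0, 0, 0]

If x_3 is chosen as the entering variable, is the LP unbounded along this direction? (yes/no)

yes

Every constraint-row entry in column x_3 is ≤ 0, so increasing x_3 is unbounded.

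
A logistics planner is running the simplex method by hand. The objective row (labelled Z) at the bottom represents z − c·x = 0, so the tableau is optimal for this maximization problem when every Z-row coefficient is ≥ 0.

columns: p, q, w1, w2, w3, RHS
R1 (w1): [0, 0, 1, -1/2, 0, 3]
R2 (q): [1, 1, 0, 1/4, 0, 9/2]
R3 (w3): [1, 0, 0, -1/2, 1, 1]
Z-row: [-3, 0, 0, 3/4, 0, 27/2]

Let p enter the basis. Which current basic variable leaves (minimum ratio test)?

Column p entries and ratios — w1: 0 ≤ 0, skip; q: (9/2)/1 = 9/2; w3: 1/1 = 1.
Smallest ratio is 1 in the row of w3, so w3 leaves.

w3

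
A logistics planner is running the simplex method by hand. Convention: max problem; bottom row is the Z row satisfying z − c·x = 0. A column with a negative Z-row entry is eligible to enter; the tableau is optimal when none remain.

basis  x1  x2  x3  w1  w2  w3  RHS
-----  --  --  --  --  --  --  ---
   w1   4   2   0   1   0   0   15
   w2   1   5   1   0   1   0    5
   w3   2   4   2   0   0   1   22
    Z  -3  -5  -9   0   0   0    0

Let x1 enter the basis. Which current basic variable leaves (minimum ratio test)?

w1

Column x1 entries and ratios — w1: 15/4 = 15/4; w2: 5/1 = 5; w3: 22/2 = 11.
Smallest ratio is 15/4 in the row of w1, so w1 leaves.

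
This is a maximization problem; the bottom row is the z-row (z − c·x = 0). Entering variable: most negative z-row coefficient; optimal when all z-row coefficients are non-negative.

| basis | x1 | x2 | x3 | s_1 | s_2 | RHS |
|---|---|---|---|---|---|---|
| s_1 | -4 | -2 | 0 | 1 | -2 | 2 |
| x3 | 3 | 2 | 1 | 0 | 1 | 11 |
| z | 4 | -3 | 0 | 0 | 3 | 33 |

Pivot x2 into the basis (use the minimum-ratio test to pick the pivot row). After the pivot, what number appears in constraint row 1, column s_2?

Ratio test on column x2 — row 1: entry -2 ≤ 0; row 2: 11/2 = 11/2. Minimum is 11/2 at row 2 (x3 leaves); pivot element 2.
Divide row 2 by 2; eliminate column x2 from the other rows.
Row 1 update in column s_2: -2 − (-2)·(1/2) = -1.

-1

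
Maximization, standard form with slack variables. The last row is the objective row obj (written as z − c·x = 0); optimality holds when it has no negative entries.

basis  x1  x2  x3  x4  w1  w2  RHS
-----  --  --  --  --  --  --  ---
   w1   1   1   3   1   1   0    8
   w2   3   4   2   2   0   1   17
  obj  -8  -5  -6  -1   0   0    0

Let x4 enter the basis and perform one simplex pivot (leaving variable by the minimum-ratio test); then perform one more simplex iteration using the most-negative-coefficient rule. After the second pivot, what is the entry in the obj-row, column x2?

10

Ratio test on column x4 — row 1: 8/1 = 8; row 2: 17/2 = 17/2. Minimum is 8 at row 1 (w1 leaves); pivot element 1.
Divide row 1 by 1; eliminate column x4 from the other rows.
Second iteration: most negative obj-row entry is -7 in column x1, so x1 enters.
Ratio test on column x1 — row 1: 8/1 = 8; row 2: 1/1 = 1. Minimum is 1 at row 2 (w2 leaves); pivot element 1.
Divide row 2 by 1; eliminate column x1 from the other rows.
After both pivots, the entry at the obj-row, column x2 is 10.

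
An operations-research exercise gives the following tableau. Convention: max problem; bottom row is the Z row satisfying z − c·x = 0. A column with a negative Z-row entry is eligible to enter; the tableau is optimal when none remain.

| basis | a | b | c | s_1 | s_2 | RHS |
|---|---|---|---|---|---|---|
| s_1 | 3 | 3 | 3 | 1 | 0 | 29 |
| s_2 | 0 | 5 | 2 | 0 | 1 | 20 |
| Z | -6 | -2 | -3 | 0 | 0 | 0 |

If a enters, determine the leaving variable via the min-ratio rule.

Column a entries and ratios — s_1: 29/3 = 29/3; s_2: 0 ≤ 0, skip.
Smallest ratio is 29/3 in the row of s_1, so s_1 leaves.

s_1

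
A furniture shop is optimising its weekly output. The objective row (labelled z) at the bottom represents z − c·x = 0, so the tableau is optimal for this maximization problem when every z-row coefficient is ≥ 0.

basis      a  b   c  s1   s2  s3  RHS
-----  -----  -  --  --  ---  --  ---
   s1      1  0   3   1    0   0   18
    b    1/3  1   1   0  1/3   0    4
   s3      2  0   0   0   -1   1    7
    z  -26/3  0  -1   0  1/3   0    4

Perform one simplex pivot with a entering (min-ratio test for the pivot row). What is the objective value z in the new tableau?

Ratio test on column a — row 1: 18/1 = 18; row 2: 4/(1/3) = 12; row 3: 7/2 = 7/2. Minimum is 7/2 at row 3 (s3 leaves); pivot element 2.
Pivot on row 3; the z-row RHS becomes 4 − (-26/3)·(7/2) = 103/3.

103/3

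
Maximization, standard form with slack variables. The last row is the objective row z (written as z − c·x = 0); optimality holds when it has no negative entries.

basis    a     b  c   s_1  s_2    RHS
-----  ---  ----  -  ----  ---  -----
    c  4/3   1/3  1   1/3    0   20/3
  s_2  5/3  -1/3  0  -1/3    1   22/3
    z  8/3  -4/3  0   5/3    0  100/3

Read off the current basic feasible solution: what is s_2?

22/3

s_2 is basic (row 2); its value is the RHS of that row, 22/3.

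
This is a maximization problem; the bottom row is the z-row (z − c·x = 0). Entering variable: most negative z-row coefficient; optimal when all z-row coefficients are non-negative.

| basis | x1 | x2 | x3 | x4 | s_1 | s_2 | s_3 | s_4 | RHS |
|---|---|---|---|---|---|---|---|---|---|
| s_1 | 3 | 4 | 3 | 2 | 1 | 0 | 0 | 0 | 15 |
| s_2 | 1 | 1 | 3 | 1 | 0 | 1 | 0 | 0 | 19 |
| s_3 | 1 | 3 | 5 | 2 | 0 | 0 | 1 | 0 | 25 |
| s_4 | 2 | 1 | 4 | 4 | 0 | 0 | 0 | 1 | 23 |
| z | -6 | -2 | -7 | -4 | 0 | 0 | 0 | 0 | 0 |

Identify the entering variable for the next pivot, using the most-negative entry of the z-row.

x3

Negative z-row entries: x1: -6, x2: -2, x3: -7, x4: -4.
The most negative is -7 in column x3, so x3 enters.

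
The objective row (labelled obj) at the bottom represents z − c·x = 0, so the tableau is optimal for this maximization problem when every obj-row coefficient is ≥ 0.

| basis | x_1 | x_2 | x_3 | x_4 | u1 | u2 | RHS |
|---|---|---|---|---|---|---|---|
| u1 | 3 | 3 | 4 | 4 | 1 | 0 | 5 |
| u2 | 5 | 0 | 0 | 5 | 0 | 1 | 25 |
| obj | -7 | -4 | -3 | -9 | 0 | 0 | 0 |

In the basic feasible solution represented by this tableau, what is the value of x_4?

x_4 is not in the basis, so in the current basic feasible solution x_4 = 0.

0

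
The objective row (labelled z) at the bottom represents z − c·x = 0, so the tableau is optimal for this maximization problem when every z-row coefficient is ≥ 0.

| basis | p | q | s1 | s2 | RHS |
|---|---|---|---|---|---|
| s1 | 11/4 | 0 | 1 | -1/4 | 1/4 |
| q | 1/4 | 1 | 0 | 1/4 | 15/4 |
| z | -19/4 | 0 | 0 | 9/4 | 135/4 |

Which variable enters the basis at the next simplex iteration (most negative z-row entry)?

p

Negative z-row entries: p: -19/4.
The most negative is -19/4 in column p, so p enters.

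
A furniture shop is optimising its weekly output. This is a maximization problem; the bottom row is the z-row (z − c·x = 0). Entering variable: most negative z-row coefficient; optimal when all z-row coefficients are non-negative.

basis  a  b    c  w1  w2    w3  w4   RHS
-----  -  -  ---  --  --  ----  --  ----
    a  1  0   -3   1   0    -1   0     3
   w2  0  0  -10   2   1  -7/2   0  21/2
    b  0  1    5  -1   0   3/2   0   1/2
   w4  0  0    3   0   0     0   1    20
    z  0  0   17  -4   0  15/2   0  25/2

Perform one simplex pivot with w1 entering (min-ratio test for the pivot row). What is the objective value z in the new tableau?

Ratio test on column w1 — row 1: 3/1 = 3; row 2: (21/2)/2 = 21/4; row 3: entry -1 ≤ 0; row 4: entry 0 ≤ 0. Minimum is 3 at row 1 (a leaves); pivot element 1.
Pivot on row 1; the z-row RHS becomes 25/2 − (-4)·3 = 49/2.

49/2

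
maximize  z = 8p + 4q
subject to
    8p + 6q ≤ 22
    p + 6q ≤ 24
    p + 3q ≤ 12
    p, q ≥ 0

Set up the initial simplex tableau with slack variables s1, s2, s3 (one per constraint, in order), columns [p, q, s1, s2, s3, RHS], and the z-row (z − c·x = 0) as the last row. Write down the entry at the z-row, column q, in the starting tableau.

The z-row carries the negated objective coefficients: the q entry is -4.

-4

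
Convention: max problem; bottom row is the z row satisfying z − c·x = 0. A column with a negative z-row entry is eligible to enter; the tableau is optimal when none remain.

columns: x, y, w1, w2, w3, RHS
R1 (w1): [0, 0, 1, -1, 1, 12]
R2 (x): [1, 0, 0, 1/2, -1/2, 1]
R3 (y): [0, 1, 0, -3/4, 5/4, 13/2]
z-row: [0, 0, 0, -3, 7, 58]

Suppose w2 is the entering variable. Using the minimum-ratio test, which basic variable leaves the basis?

Column w2 entries and ratios — w1: -1 ≤ 0, skip; x: 1/(1/2) = 2; y: -3/4 ≤ 0, skip.
Smallest ratio is 2 in the row of x, so x leaves.

x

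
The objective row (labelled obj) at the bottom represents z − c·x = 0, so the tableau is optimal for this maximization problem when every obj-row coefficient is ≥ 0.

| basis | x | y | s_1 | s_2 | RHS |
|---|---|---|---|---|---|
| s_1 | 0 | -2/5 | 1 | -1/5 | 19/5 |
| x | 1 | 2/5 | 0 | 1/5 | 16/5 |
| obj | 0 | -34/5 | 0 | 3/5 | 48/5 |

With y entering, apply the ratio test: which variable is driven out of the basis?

Column y entries and ratios — s_1: -2/5 ≤ 0, skip; x: (16/5)/(2/5) = 8.
Smallest ratio is 8 in the row of x, so x leaves.

x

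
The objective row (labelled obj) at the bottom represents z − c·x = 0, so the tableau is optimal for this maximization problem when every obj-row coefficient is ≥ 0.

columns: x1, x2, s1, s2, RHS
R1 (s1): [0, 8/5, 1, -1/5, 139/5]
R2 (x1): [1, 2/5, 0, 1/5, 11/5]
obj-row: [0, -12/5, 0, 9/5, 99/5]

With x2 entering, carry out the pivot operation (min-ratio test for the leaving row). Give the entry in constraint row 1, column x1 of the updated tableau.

Ratio test on column x2 — row 1: (139/5)/(8/5) = 139/8; row 2: (11/5)/(2/5) = 11/2. Minimum is 11/2 at row 2 (x1 leaves); pivot element 2/5.
Divide row 2 by 2/5; eliminate column x2 from the other rows.
Row 1 update in column x1: 0 − (8/5)·(5/2) = -4.

-4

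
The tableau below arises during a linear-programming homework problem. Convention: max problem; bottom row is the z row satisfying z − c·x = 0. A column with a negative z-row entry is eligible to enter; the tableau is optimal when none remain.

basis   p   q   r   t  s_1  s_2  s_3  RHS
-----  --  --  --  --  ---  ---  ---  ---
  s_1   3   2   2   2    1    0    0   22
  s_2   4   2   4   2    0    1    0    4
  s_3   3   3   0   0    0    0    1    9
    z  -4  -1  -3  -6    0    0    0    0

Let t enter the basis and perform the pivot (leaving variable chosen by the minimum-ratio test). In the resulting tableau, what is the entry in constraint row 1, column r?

Ratio test on column t — row 1: 22/2 = 11; row 2: 4/2 = 2; row 3: entry 0 ≤ 0. Minimum is 2 at row 2 (s_2 leaves); pivot element 2.
Divide row 2 by 2; eliminate column t from the other rows.
Row 1 update in column r: 2 − 2·2 = -2.

-2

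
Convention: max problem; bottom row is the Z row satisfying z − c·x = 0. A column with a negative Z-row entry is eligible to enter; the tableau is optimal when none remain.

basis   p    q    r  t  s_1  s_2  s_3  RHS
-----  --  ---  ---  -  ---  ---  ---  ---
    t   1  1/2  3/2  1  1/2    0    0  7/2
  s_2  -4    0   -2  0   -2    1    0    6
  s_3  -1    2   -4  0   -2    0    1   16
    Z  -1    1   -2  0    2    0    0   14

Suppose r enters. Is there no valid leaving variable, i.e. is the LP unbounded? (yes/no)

Column r has positive entries in row(s) 1, so the ratio test bounds it — not unbounded.

no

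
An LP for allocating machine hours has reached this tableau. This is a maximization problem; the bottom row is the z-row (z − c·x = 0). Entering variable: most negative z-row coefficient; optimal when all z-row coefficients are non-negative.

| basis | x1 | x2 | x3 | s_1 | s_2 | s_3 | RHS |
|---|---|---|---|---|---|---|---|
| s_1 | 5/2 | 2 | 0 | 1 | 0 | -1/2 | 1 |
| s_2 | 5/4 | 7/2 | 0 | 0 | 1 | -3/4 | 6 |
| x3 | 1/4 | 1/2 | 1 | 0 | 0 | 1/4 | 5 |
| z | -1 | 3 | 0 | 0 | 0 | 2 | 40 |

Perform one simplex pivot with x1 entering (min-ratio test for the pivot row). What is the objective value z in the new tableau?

202/5

Ratio test on column x1 — row 1: 1/(5/2) = 2/5; row 2: 6/(5/4) = 24/5; row 3: 5/(1/4) = 20. Minimum is 2/5 at row 1 (s_1 leaves); pivot element 5/2.
Pivot on row 1; the z-row RHS becomes 40 − (-1)·(2/5) = 202/5.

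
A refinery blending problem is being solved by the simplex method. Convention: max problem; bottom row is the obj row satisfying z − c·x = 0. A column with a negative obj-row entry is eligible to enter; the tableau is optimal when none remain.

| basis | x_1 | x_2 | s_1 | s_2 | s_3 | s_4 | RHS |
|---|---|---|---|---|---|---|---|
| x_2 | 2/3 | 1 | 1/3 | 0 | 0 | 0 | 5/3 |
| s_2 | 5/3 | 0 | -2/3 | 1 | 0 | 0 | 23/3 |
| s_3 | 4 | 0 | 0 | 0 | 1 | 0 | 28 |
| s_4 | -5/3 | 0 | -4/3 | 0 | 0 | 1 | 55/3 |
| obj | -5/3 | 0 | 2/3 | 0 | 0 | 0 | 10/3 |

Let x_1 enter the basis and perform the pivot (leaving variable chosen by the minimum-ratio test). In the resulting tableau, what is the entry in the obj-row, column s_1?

Ratio test on column x_1 — row 1: (5/3)/(2/3) = 5/2; row 2: (23/3)/(5/3) = 23/5; row 3: 28/4 = 7; row 4: entry -5/3 ≤ 0. Minimum is 5/2 at row 1 (x_2 leaves); pivot element 2/3.
Divide row 1 by 2/3; eliminate column x_1 from the other rows.
obj-row update in column s_1: 2/3 − (-5/3)·(1/2) = 3/2.

3/2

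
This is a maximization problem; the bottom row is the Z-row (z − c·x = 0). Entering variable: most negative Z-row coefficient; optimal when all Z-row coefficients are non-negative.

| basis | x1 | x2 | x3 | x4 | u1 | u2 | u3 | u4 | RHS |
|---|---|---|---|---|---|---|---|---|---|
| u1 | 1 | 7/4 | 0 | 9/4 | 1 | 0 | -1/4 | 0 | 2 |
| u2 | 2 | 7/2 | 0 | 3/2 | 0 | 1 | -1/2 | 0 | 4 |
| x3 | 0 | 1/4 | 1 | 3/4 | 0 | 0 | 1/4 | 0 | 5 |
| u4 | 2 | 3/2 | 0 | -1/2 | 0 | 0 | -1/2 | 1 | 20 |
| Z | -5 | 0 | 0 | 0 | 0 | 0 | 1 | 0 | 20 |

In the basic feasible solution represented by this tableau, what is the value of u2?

u2 is basic (row 2); its value is the RHS of that row, 4.

4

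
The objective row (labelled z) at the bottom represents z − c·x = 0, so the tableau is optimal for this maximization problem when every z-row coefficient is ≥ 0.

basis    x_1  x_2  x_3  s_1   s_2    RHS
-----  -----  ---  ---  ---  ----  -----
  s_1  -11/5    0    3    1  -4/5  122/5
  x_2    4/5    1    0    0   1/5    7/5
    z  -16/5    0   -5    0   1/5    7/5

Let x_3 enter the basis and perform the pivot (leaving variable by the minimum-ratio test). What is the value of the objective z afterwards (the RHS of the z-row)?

Ratio test on column x_3 — row 1: (122/5)/3 = 122/15; row 2: entry 0 ≤ 0. Minimum is 122/15 at row 1 (s_1 leaves); pivot element 3.
Pivot on row 1; the z-row RHS becomes 7/5 − (-5)·(122/15) = 631/15.

631/15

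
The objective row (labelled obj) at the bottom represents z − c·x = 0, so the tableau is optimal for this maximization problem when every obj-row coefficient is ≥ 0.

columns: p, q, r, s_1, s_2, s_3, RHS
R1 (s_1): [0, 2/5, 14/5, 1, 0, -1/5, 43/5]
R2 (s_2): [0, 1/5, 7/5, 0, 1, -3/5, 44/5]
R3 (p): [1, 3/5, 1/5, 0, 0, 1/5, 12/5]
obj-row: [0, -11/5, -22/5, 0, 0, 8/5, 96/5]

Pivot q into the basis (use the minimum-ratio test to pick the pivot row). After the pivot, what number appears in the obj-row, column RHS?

Ratio test on column q — row 1: (43/5)/(2/5) = 43/2; row 2: (44/5)/(1/5) = 44; row 3: (12/5)/(3/5) = 4. Minimum is 4 at row 3 (p leaves); pivot element 3/5.
Divide row 3 by 3/5; eliminate column q from the other rows.
obj-row update in column RHS: 96/5 − (-11/5)·4 = 28.

28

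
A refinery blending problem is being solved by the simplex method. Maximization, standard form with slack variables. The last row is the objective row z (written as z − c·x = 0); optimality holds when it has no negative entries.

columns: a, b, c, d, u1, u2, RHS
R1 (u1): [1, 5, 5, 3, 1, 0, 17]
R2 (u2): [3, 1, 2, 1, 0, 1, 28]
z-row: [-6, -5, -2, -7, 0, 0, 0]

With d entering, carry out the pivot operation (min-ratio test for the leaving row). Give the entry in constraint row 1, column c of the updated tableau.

5/3

Ratio test on column d — row 1: 17/3 = 17/3; row 2: 28/1 = 28. Minimum is 17/3 at row 1 (u1 leaves); pivot element 3.
Divide row 1 by 3; eliminate column d from the other rows.
In the new row 1, the c entry is the old entry divided by the pivot: 5/3 = 5/3.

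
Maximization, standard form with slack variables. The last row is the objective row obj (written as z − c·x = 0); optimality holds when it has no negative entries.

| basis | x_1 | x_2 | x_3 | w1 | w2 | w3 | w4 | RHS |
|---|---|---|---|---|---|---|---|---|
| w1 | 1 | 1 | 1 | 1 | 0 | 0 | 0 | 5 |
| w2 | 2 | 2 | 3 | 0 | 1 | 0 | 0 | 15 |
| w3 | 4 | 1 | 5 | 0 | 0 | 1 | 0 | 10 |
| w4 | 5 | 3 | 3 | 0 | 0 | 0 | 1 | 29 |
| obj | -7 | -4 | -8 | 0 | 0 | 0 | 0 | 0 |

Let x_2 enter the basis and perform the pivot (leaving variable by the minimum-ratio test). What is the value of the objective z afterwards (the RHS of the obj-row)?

20

Ratio test on column x_2 — row 1: 5/1 = 5; row 2: 15/2 = 15/2; row 3: 10/1 = 10; row 4: 29/3 = 29/3. Minimum is 5 at row 1 (w1 leaves); pivot element 1.
Pivot on row 1; the obj-row RHS becomes 0 − (-4)·5 = 20.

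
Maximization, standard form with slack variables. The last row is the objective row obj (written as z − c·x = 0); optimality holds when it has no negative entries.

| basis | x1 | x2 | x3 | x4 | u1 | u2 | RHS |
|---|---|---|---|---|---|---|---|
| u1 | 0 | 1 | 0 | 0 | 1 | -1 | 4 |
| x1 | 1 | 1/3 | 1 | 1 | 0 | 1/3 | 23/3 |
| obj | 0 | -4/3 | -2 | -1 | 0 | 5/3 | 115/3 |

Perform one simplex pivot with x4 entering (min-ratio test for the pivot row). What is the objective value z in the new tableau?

46

Ratio test on column x4 — row 1: entry 0 ≤ 0; row 2: (23/3)/1 = 23/3. Minimum is 23/3 at row 2 (x1 leaves); pivot element 1.
Pivot on row 2; the obj-row RHS becomes 115/3 − (-1)·(23/3) = 46.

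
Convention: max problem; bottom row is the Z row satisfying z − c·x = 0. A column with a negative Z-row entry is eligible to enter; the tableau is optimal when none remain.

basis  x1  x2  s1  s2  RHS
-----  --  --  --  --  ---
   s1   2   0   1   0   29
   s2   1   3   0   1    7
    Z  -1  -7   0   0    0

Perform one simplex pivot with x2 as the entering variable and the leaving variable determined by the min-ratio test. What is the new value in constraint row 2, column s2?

Ratio test on column x2 — row 1: entry 0 ≤ 0; row 2: 7/3 = 7/3. Minimum is 7/3 at row 2 (s2 leaves); pivot element 3.
Divide row 2 by 3; eliminate column x2 from the other rows.
In the new row 2, the s2 entry is the old entry divided by the pivot: 1/3 = 1/3.

1/3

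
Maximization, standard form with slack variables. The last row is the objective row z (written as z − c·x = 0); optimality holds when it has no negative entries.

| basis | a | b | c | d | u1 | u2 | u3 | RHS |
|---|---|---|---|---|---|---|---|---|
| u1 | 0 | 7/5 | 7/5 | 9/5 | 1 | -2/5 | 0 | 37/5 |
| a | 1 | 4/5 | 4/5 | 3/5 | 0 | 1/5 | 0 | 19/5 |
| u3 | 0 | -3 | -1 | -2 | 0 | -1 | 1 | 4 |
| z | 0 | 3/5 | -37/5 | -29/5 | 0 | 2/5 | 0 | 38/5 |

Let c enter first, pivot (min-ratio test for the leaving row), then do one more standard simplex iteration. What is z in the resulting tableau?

Ratio test on column c — row 1: (37/5)/(7/5) = 37/7; row 2: (19/5)/(4/5) = 19/4; row 3: entry -1 ≤ 0. Minimum is 19/4 at row 2 (a leaves); pivot element 4/5.
Pivot on row 2; the z-row RHS becomes 38/5 − (-37/5)·(19/4) = 171/4.
Next entering variable (most negative z-row entry -1/4): d.
Ratio test on column d — row 1: (3/4)/(3/4) = 1; row 2: (19/4)/(3/4) = 19/3; row 3: entry -5/4 ≤ 0. Minimum is 1 at row 1 (u1 leaves); pivot element 3/4.
After the second pivot the z-row RHS is 171/4 − (-1/4)·1 = 43.

43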